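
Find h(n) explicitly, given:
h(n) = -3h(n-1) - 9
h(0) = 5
First-order linear non-homogeneous.
Homogeneous solution: h_h(n) = A·(-3)^n.
Try constant particular solution h_p = K: K = -3K - 9 ⇒ K = - \frac{9}{4}.
General: h(n) = A·(-3)^n - \frac{9}{4}.
Apply h(0) = 5: A - \frac{9}{4} = 5 ⇒ A = \frac{29}{4}.
So h(n) = \frac{29 \left(-3\right)^{n}}{4} - \frac{9}{4}.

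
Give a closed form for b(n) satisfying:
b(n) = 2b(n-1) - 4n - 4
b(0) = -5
First-order linear with linear forcing.
Homogeneous solution: b_h(n) = A·(2)^n.
Try particular b_p(n) = pn + q. Substituting:
  pn + q = 2(p(n-1) + q) - 4n - 4.
Matching the n-coefficient: p = 2p - 4 ⇒ p = 4.
Matching constants: q = -2p + 2q - 4 ⇒ q = 12.
General: b(n) = A·(2)^n + 4 n + 12.
Apply b(0) = -5: A + 12 = -5 ⇒ A = -17.
So b(n) = - 17 \cdot 2^{n} + 4 n + 12.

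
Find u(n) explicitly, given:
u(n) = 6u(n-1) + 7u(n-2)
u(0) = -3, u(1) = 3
Characteristic equation: x² - 6x - 7 = 0, which factors as (x - (-1))(x - (7)) = 0.
Roots r₁ = -1, r₂ = 7 (distinct).
General solution: u(n) = A·(-1)^n + B·(7)^n.
From u(0) = -3: A + B = -3.
From u(1) = 3: -A + 7B = 3.
Solving: A = -3, B = 0.
So u(n) = - 3 \left(-1\right)^{n}.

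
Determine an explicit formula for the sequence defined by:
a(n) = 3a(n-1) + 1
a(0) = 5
First-order linear non-homogeneous.
Homogeneous solution: a_h(n) = A·(3)^n.
Try constant particular solution a_p = K: K = 3K + 1 ⇒ K = - \frac{1}{2}.
General: a(n) = A·(3)^n - \frac{1}{2}.
Apply a(0) = 5: A - \frac{1}{2} = 5 ⇒ A = \frac{11}{2}.
So a(n) = \frac{11 \cdot 3^{n}}{2} - \frac{1}{2}.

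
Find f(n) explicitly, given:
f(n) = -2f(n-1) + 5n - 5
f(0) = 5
First-order linear with linear forcing.
Homogeneous solution: f_h(n) = A·(-2)^n.
Try particular f_p(n) = pn + q. Substituting:
  pn + q = -2(p(n-1) + q) + 5n - 5.
Matching the n-coefficient: p = -2p + 5 ⇒ p = \frac{5}{3}.
Matching constants: q = 2p - 2q - 5 ⇒ q = - \frac{5}{9}.
General: f(n) = A·(-2)^n + \frac{5 n}{3} - \frac{5}{9}.
Apply f(0) = 5: A - \frac{5}{9} = 5 ⇒ A = \frac{50}{9}.
So f(n) = \frac{50 \left(-2\right)^{n}}{9} + \frac{5 n}{3} - \frac{5}{9}.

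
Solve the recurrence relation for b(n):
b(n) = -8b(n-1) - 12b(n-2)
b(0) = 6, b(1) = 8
Characteristic equation: x² + 8x + 12 = 0, which factors as (x - (-6))(x - (-2)) = 0.
Roots r₁ = -6, r₂ = -2 (distinct).
General solution: b(n) = A·(-6)^n + B·(-2)^n.
From b(0) = 6: A + B = 6.
From b(1) = 8: -6A - 2B = 8.
Solving: A = -5, B = 11.
So b(n) = 11 \left(-2\right)^{n} - 5 \left(-6\right)^{n}.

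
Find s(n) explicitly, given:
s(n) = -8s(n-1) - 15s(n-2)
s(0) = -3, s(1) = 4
Characteristic equation: x² + 8x + 15 = 0, which factors as (x - (-5))(x - (-3)) = 0.
Roots r₁ = -5, r₂ = -3 (distinct).
General solution: s(n) = A·(-5)^n + B·(-3)^n.
From s(0) = -3: A + B = -3.
From s(1) = 4: -5A - 3B = 4.
Solving: A = \frac{5}{2}, B = - \frac{11}{2}.
So s(n) = - \frac{11 \left(-3\right)^{n}}{2} + \frac{5 \left(-5\right)^{n}}{2}.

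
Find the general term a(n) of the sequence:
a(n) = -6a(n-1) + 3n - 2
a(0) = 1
First-order linear with linear forcing.
Homogeneous solution: a_h(n) = A·(-6)^n.
Try particular a_p(n) = pn + q. Substituting:
  pn + q = -6(p(n-1) + q) + 3n - 2.
Matching the n-coefficient: p = -6p + 3 ⇒ p = \frac{3}{7}.
Matching constants: q = 6p - 6q - 2 ⇒ q = \frac{4}{49}.
General: a(n) = A·(-6)^n + \frac{3 n}{7} + \frac{4}{49}.
Apply a(0) = 1: A + \frac{4}{49} = 1 ⇒ A = \frac{45}{49}.
So a(n) = \frac{45 \left(-6\right)^{n}}{49} + \frac{3 n}{7} + \frac{4}{49}.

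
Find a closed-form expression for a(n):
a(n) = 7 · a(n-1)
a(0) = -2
Pure geometric recurrence with ratio 7.
By induction a(n) = a(0) · (7)^n = - 2 \cdot 7^{n}.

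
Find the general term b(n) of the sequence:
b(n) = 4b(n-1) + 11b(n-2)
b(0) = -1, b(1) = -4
Characteristic equation: x² - 4x - 11 = 0.
Discriminant Δ = (4)² + 4·(11) = 60.
Roots r₁,₂ = (4 ± √60)/2, so r₁ = 2 + \sqrt{15}, r₂ = 2 - \sqrt{15}.
General solution: b(n) = A·r₁^n + B·r₂^n.
From the initial conditions, A + B = -1 and r₁A + r₂B = -4.
Since r₁ - r₂ = √60: A = (-4 - (-1)r₂)/√60 = - \frac{1}{2} - \frac{\sqrt{15}}{15}, and B = -1 - A = - \frac{1}{2} + \frac{\sqrt{15}}{15}.
So b(n) = \left(- \frac{1}{2} - \frac{\sqrt{15}}{15}\right)\left(2 + \sqrt{15}\right)^n + \left(- \frac{1}{2} + \frac{\sqrt{15}}{15}\right)\left(2 - \sqrt{15}\right)^n.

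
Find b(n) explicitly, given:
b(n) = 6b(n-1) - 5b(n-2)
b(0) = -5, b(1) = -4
Characteristic equation: x² - 6x + 5 = 0, which factors as (x - (1))(x - (5)) = 0.
Roots r₁ = 1, r₂ = 5 (distinct).
General solution: b(n) = A·(1)^n + B·(5)^n.
From b(0) = -5: A + B = -5.
From b(1) = -4: A + 5B = -4.
Solving: A = - \frac{21}{4}, B = \frac{1}{4}.
So b(n) = \frac{5^{n}}{4} - \frac{21}{4}.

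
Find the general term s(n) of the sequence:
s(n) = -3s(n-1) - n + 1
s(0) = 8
First-order linear with linear forcing.
Homogeneous solution: s_h(n) = A·(-3)^n.
Try particular s_p(n) = pn + q. Substituting:
  pn + q = -3(p(n-1) + q) - n + 1.
Matching the n-coefficient: p = -3p - 1 ⇒ p = - \frac{1}{4}.
Matching constants: q = 3p - 3q + 1 ⇒ q = \frac{1}{16}.
General: s(n) = A·(-3)^n - \frac{n}{4} + \frac{1}{16}.
Apply s(0) = 8: A + \frac{1}{16} = 8 ⇒ A = \frac{127}{16}.
So s(n) = \frac{127 \left(-3\right)^{n}}{16} - \frac{n}{4} + \frac{1}{16}.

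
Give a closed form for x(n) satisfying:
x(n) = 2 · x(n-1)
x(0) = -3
Pure geometric recurrence with ratio 2.
By induction x(n) = x(0) · (2)^n = - 3 \cdot 2^{n}.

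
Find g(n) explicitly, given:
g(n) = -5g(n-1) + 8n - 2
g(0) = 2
First-order linear with linear forcing.
Homogeneous solution: g_h(n) = A·(-5)^n.
Try particular g_p(n) = pn + q. Substituting:
  pn + q = -5(p(n-1) + q) + 8n - 2.
Matching the n-coefficient: p = -5p + 8 ⇒ p = \frac{4}{3}.
Matching constants: q = 5p - 5q - 2 ⇒ q = \frac{7}{9}.
General: g(n) = A·(-5)^n + \frac{4 n}{3} + \frac{7}{9}.
Apply g(0) = 2: A + \frac{7}{9} = 2 ⇒ A = \frac{11}{9}.
So g(n) = \frac{11 \left(-5\right)^{n}}{9} + \frac{4 n}{3} + \frac{7}{9}.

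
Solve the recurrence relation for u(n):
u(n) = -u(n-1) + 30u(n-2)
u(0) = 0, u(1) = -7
Characteristic equation: x² + x - 30 = 0, which factors as (x - (5))(x - (-6)) = 0.
Roots r₁ = 5, r₂ = -6 (distinct).
General solution: u(n) = A·(5)^n + B·(-6)^n.
From u(0) = 0: A + B = 0.
From u(1) = -7: 5A - 6B = -7.
Solving: A = - \frac{7}{11}, B = \frac{7}{11}.
So u(n) = \frac{7 \left(-6\right)^{n}}{11} - \frac{7 \cdot 5^{n}}{11}.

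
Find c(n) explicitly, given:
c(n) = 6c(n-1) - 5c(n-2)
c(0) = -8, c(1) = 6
Characteristic equation: x² - 6x + 5 = 0, which factors as (x - (1))(x - (5)) = 0.
Roots r₁ = 1, r₂ = 5 (distinct).
General solution: c(n) = A·(1)^n + B·(5)^n.
From c(0) = -8: A + B = -8.
From c(1) = 6: A + 5B = 6.
Solving: A = - \frac{23}{2}, B = \frac{7}{2}.
So c(n) = \frac{7 \cdot 5^{n}}{2} - \frac{23}{2}.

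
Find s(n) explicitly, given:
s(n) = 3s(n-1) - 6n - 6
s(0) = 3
First-order linear with linear forcing.
Homogeneous solution: s_h(n) = A·(3)^n.
Try particular s_p(n) = pn + q. Substituting:
  pn + q = 3(p(n-1) + q) - 6n - 6.
Matching the n-coefficient: p = 3p - 6 ⇒ p = 3.
Matching constants: q = -3p + 3q - 6 ⇒ q = \frac{15}{2}.
General: s(n) = A·(3)^n + 3 n + \frac{15}{2}.
Apply s(0) = 3: A + \frac{15}{2} = 3 ⇒ A = - \frac{9}{2}.
So s(n) = - \frac{9 \cdot 3^{n}}{2} + 3 n + \frac{15}{2}.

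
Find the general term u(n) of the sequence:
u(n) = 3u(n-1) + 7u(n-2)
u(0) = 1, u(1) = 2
Characteristic equation: x² - 3x - 7 = 0.
Discriminant Δ = (3)² + 4·(7) = 37.
Roots r₁,₂ = (3 ± √37)/2, so r₁ = \frac{3}{2} + \frac{\sqrt{37}}{2}, r₂ = \frac{3}{2} - \frac{\sqrt{37}}{2}.
General solution: u(n) = A·r₁^n + B·r₂^n.
From the initial conditions, A + B = 1 and r₁A + r₂B = 2.
Since r₁ - r₂ = √37: A = (2 - (1)r₂)/√37 = \frac{\sqrt{37}}{74} + \frac{1}{2}, and B = 1 - A = \frac{1}{2} - \frac{\sqrt{37}}{74}.
So u(n) = \left(\frac{\sqrt{37}}{74} + \frac{1}{2}\right)\left(\frac{3}{2} + \frac{\sqrt{37}}{2}\right)^n + \left(\frac{1}{2} - \frac{\sqrt{37}}{74}\right)\left(\frac{3}{2} - \frac{\sqrt{37}}{2}\right)^n.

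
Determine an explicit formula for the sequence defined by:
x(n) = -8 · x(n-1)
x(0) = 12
Pure geometric recurrence with ratio -8.
By induction x(n) = x(0) · (-8)^n = 12 \left(-8\right)^{n}.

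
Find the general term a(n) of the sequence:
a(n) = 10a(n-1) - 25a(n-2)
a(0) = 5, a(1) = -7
Characteristic equation: x² - 10x + 25 = 0, which is (x - (5))².
Repeated root r = 5.
General solution: a(n) = (A + Bn)·(5)^n.
From a(0) = 5: A = 5.
From a(1) = -7: (A + B)·(5) = -7 ⇒ B = - \frac{32}{5}.
So a(n) = \left(5 - \frac{32 n}{5}\right) \cdot (5)^n.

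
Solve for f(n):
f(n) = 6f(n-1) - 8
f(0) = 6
First-order linear non-homogeneous.
Homogeneous solution: f_h(n) = A·(6)^n.
Try constant particular solution f_p = K: K = 6K - 8 ⇒ K = \frac{8}{5}.
General: f(n) = A·(6)^n + \frac{8}{5}.
Apply f(0) = 6: A + \frac{8}{5} = 6 ⇒ A = \frac{22}{5}.
So f(n) = \frac{22 \cdot 6^{n}}{5} + \frac{8}{5}.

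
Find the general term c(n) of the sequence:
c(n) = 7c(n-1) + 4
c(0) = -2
First-order linear non-homogeneous.
Homogeneous solution: c_h(n) = A·(7)^n.
Try constant particular solution c_p = K: K = 7K + 4 ⇒ K = - \frac{2}{3}.
General: c(n) = A·(7)^n - \frac{2}{3}.
Apply c(0) = -2: A - \frac{2}{3} = -2 ⇒ A = - \frac{4}{3}.
So c(n) = - \frac{4 \cdot 7^{n}}{3} - \frac{2}{3}.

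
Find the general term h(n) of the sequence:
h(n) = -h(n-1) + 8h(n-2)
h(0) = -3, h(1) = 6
Characteristic equation: x² + x - 8 = 0.
Discriminant Δ = (-1)² + 4·(8) = 33.
Roots r₁,₂ = (-1 ± √33)/2, so r₁ = - \frac{1}{2} + \frac{\sqrt{33}}{2}, r₂ = - \frac{\sqrt{33}}{2} - \frac{1}{2}.
General solution: h(n) = A·r₁^n + B·r₂^n.
From the initial conditions, A + B = -3 and r₁A + r₂B = 6.
Since r₁ - r₂ = √33: A = (6 - (-3)r₂)/√33 = - \frac{3}{2} + \frac{3 \sqrt{33}}{22}, and B = -3 - A = - \frac{3}{2} - \frac{3 \sqrt{33}}{22}.
So h(n) = \left(- \frac{3}{2} + \frac{3 \sqrt{33}}{22}\right)\left(- \frac{1}{2} + \frac{\sqrt{33}}{2}\right)^n + \left(- \frac{3}{2} - \frac{3 \sqrt{33}}{22}\right)\left(- \frac{\sqrt{33}}{2} - \frac{1}{2}\right)^n.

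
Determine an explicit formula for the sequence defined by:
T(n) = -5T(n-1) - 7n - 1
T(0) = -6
First-order linear with linear forcing.
Homogeneous solution: T_h(n) = A·(-5)^n.
Try particular T_p(n) = pn + q. Substituting:
  pn + q = -5(p(n-1) + q) - 7n - 1.
Matching the n-coefficient: p = -5p - 7 ⇒ p = - \frac{7}{6}.
Matching constants: q = 5p - 5q - 1 ⇒ q = - \frac{41}{36}.
General: T(n) = A·(-5)^n - \frac{7 n}{6} - \frac{41}{36}.
Apply T(0) = -6: A - \frac{41}{36} = -6 ⇒ A = - \frac{175}{36}.
So T(n) = - \frac{175 \left(-5\right)^{n}}{36} - \frac{7 n}{6} - \frac{41}{36}.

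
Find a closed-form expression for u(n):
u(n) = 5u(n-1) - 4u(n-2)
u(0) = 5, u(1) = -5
Characteristic equation: x² - 5x + 4 = 0, which factors as (x - (1))(x - (4)) = 0.
Roots r₁ = 1, r₂ = 4 (distinct).
General solution: u(n) = A·(1)^n + B·(4)^n.
From u(0) = 5: A + B = 5.
From u(1) = -5: A + 4B = -5.
Solving: A = \frac{25}{3}, B = - \frac{10}{3}.
So u(n) = \frac{25}{3} - \frac{10 \cdot 4^{n}}{3}.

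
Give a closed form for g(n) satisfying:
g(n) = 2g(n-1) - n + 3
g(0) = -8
First-order linear with linear forcing.
Homogeneous solution: g_h(n) = A·(2)^n.
Try particular g_p(n) = pn + q. Substituting:
  pn + q = 2(p(n-1) + q) - n + 3.
Matching the n-coefficient: p = 2p - 1 ⇒ p = 1.
Matching constants: q = -2p + 2q + 3 ⇒ q = -1.
General: g(n) = A·(2)^n + n - 1.
Apply g(0) = -8: A - 1 = -8 ⇒ A = -7.
So g(n) = - 7 \cdot 2^{n} + n - 1.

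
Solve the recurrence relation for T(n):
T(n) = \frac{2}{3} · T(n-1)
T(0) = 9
Pure geometric recurrence with ratio \frac{2}{3}.
By induction T(n) = T(0) · (\frac{2}{3})^n = 9 \left(\frac{2}{3}\right)^{n}.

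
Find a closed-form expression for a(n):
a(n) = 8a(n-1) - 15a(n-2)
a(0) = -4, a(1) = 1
Characteristic equation: x² - 8x + 15 = 0, which factors as (x - (5))(x - (3)) = 0.
Roots r₁ = 5, r₂ = 3 (distinct).
General solution: a(n) = A·(5)^n + B·(3)^n.
From a(0) = -4: A + B = -4.
From a(1) = 1: 5A + 3B = 1.
Solving: A = \frac{13}{2}, B = - \frac{21}{2}.
So a(n) = - \frac{21 \cdot 3^{n}}{2} + \frac{13 \cdot 5^{n}}{2}.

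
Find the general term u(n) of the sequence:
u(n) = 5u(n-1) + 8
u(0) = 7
First-order linear non-homogeneous.
Homogeneous solution: u_h(n) = A·(5)^n.
Try constant particular solution u_p = K: K = 5K + 8 ⇒ K = -2.
General: u(n) = A·(5)^n - 2.
Apply u(0) = 7: A - 2 = 7 ⇒ A = 9.
So u(n) = 9 \cdot 5^{n} - 2.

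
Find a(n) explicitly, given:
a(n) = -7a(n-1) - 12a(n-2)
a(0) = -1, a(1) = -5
Characteristic equation: x² + 7x + 12 = 0, which factors as (x - (-3))(x - (-4)) = 0.
Roots r₁ = -3, r₂ = -4 (distinct).
General solution: a(n) = A·(-3)^n + B·(-4)^n.
From a(0) = -1: A + B = -1.
From a(1) = -5: -3A - 4B = -5.
Solving: A = -9, B = 8.
So a(n) = - 9 \left(-3\right)^{n} + 8 \left(-4\right)^{n}.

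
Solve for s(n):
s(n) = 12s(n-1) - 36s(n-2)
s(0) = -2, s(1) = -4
Characteristic equation: x² - 12x + 36 = 0, which is (x - (6))².
Repeated root r = 6.
General solution: s(n) = (A + Bn)·(6)^n.
From s(0) = -2: A = -2.
From s(1) = -4: (A + B)·(6) = -4 ⇒ B = \frac{4}{3}.
So s(n) = \left(\frac{4 n}{3} - 2\right) \cdot (6)^n.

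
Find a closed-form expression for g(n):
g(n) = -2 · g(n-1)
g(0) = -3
Pure geometric recurrence with ratio -2.
By induction g(n) = g(0) · (-2)^n = - 3 \left(-2\right)^{n}.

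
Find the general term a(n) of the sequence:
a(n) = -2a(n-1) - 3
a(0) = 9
First-order linear non-homogeneous.
Homogeneous solution: a_h(n) = A·(-2)^n.
Try constant particular solution a_p = K: K = -2K - 3 ⇒ K = -1.
General: a(n) = A·(-2)^n - 1.
Apply a(0) = 9: A - 1 = 9 ⇒ A = 10.
So a(n) = 10 \left(-2\right)^{n} - 1.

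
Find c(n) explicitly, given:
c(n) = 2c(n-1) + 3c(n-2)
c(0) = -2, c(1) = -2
Characteristic equation: x² - 2x - 3 = 0, which factors as (x - (-1))(x - (3)) = 0.
Roots r₁ = -1, r₂ = 3 (distinct).
General solution: c(n) = A·(-1)^n + B·(3)^n.
From c(0) = -2: A + B = -2.
From c(1) = -2: -A + 3B = -2.
Solving: A = -1, B = -1.
So c(n) = - \left(-1\right)^{n} - 3^{n}.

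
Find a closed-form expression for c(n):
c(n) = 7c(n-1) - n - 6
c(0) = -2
First-order linear with linear forcing.
Homogeneous solution: c_h(n) = A·(7)^n.
Try particular c_p(n) = pn + q. Substituting:
  pn + q = 7(p(n-1) + q) - n - 6.
Matching the n-coefficient: p = 7p - 1 ⇒ p = \frac{1}{6}.
Matching constants: q = -7p + 7q - 6 ⇒ q = \frac{43}{36}.
General: c(n) = A·(7)^n + \frac{n}{6} + \frac{43}{36}.
Apply c(0) = -2: A + \frac{43}{36} = -2 ⇒ A = - \frac{115}{36}.
So c(n) = - \frac{115 \cdot 7^{n}}{36} + \frac{n}{6} + \frac{43}{36}.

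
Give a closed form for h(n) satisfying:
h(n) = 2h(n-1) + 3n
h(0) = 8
First-order linear with linear forcing.
Homogeneous solution: h_h(n) = A·(2)^n.
Try particular h_p(n) = pn + q. Substituting:
  pn + q = 2(p(n-1) + q) + 3n.
Matching the n-coefficient: p = 2p + 3 ⇒ p = -3.
Matching constants: q = -2p + 2q ⇒ q = -6.
General: h(n) = A·(2)^n - 3 n - 6.
Apply h(0) = 8: A - 6 = 8 ⇒ A = 14.
So h(n) = 14 \cdot 2^{n} - 3 n - 6.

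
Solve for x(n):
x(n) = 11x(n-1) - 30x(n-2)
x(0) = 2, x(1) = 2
Characteristic equation: x² - 11x + 30 = 0, which factors as (x - (6))(x - (5)) = 0.
Roots r₁ = 6, r₂ = 5 (distinct).
General solution: x(n) = A·(6)^n + B·(5)^n.
From x(0) = 2: A + B = 2.
From x(1) = 2: 6A + 5B = 2.
Solving: A = -8, B = 10.
So x(n) = 10 \cdot 5^{n} - 8 \cdot 6^{n}.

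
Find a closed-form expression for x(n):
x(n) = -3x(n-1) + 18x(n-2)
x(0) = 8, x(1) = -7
Characteristic equation: x² + 3x - 18 = 0, which factors as (x - (3))(x - (-6)) = 0.
Roots r₁ = 3, r₂ = -6 (distinct).
General solution: x(n) = A·(3)^n + B·(-6)^n.
From x(0) = 8: A + B = 8.
From x(1) = -7: 3A - 6B = -7.
Solving: A = \frac{41}{9}, B = \frac{31}{9}.
So x(n) = \frac{31 \left(-6\right)^{n}}{9} + \frac{41 \cdot 3^{n}}{9}.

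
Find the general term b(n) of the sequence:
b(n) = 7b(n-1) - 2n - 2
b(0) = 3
First-order linear with linear forcing.
Homogeneous solution: b_h(n) = A·(7)^n.
Try particular b_p(n) = pn + q. Substituting:
  pn + q = 7(p(n-1) + q) - 2n - 2.
Matching the n-coefficient: p = 7p - 2 ⇒ p = \frac{1}{3}.
Matching constants: q = -7p + 7q - 2 ⇒ q = \frac{13}{18}.
General: b(n) = A·(7)^n + \frac{n}{3} + \frac{13}{18}.
Apply b(0) = 3: A + \frac{13}{18} = 3 ⇒ A = \frac{41}{18}.
So b(n) = \frac{41 \cdot 7^{n}}{18} + \frac{n}{3} + \frac{13}{18}.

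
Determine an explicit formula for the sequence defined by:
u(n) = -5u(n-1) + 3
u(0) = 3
First-order linear non-homogeneous.
Homogeneous solution: u_h(n) = A·(-5)^n.
Try constant particular solution u_p = K: K = -5K + 3 ⇒ K = \frac{1}{2}.
General: u(n) = A·(-5)^n + \frac{1}{2}.
Apply u(0) = 3: A + \frac{1}{2} = 3 ⇒ A = \frac{5}{2}.
So u(n) = \frac{5 \left(-5\right)^{n}}{2} + \frac{1}{2}.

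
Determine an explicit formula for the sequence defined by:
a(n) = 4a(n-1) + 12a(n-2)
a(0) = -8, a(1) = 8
Characteristic equation: x² - 4x - 12 = 0, which factors as (x - (6))(x - (-2)) = 0.
Roots r₁ = 6, r₂ = -2 (distinct).
General solution: a(n) = A·(6)^n + B·(-2)^n.
From a(0) = -8: A + B = -8.
From a(1) = 8: 6A - 2B = 8.
Solving: A = -1, B = -7.
So a(n) = - 7 \left(-2\right)^{n} - 6^{n}.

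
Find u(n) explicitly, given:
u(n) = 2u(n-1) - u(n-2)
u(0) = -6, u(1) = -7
Characteristic equation: x² - 2x + 1 = 0, which is (x - (1))².
Repeated root r = 1.
General solution: u(n) = (A + Bn)·(1)^n.
From u(0) = -6: A = -6.
From u(1) = -7: (A + B)·(1) = -7 ⇒ B = -1.
So u(n) = \left(- n - 6\right) \cdot (1)^n.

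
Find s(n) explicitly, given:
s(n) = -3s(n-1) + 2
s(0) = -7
First-order linear non-homogeneous.
Homogeneous solution: s_h(n) = A·(-3)^n.
Try constant particular solution s_p = K: K = -3K + 2 ⇒ K = \frac{1}{2}.
General: s(n) = A·(-3)^n + \frac{1}{2}.
Apply s(0) = -7: A + \frac{1}{2} = -7 ⇒ A = - \frac{15}{2}.
So s(n) = \frac{1}{2} - \frac{15 \left(-3\right)^{n}}{2}.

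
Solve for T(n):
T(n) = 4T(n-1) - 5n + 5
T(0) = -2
First-order linear with linear forcing.
Homogeneous solution: T_h(n) = A·(4)^n.
Try particular T_p(n) = pn + q. Substituting:
  pn + q = 4(p(n-1) + q) - 5n + 5.
Matching the n-coefficient: p = 4p - 5 ⇒ p = \frac{5}{3}.
Matching constants: q = -4p + 4q + 5 ⇒ q = \frac{5}{9}.
General: T(n) = A·(4)^n + \frac{5 n}{3} + \frac{5}{9}.
Apply T(0) = -2: A + \frac{5}{9} = -2 ⇒ A = - \frac{23}{9}.
So T(n) = - \frac{23 \cdot 4^{n}}{9} + \frac{5 n}{3} + \frac{5}{9}.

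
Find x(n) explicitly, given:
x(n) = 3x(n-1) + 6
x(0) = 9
First-order linear non-homogeneous.
Homogeneous solution: x_h(n) = A·(3)^n.
Try constant particular solution x_p = K: K = 3K + 6 ⇒ K = -3.
General: x(n) = A·(3)^n - 3.
Apply x(0) = 9: A - 3 = 9 ⇒ A = 12.
So x(n) = 12 \cdot 3^{n} - 3.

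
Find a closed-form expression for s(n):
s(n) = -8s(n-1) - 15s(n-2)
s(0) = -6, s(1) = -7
Characteristic equation: x² + 8x + 15 = 0, which factors as (x - (-3))(x - (-5)) = 0.
Roots r₁ = -3, r₂ = -5 (distinct).
General solution: s(n) = A·(-3)^n + B·(-5)^n.
From s(0) = -6: A + B = -6.
From s(1) = -7: -3A - 5B = -7.
Solving: A = - \frac{37}{2}, B = \frac{25}{2}.
So s(n) = - \frac{37 \left(-3\right)^{n}}{2} + \frac{25 \left(-5\right)^{n}}{2}.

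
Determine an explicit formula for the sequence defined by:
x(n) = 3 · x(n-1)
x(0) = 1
Pure geometric recurrence with ratio 3.
By induction x(n) = x(0) · (3)^n = 3^{n}.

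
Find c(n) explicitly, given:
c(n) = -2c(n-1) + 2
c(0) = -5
First-order linear non-homogeneous.
Homogeneous solution: c_h(n) = A·(-2)^n.
Try constant particular solution c_p = K: K = -2K + 2 ⇒ K = \frac{2}{3}.
General: c(n) = A·(-2)^n + \frac{2}{3}.
Apply c(0) = -5: A + \frac{2}{3} = -5 ⇒ A = - \frac{17}{3}.
So c(n) = \frac{2}{3} - \frac{17 \left(-2\right)^{n}}{3}.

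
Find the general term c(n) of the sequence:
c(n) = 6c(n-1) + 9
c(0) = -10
First-order linear non-homogeneous.
Homogeneous solution: c_h(n) = A·(6)^n.
Try constant particular solution c_p = K: K = 6K + 9 ⇒ K = - \frac{9}{5}.
General: c(n) = A·(6)^n - \frac{9}{5}.
Apply c(0) = -10: A - \frac{9}{5} = -10 ⇒ A = - \frac{41}{5}.
So c(n) = - \frac{41 \cdot 6^{n}}{5} - \frac{9}{5}.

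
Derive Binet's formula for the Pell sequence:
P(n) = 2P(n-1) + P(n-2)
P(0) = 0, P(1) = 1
This is the Pell sequence.
Characteristic equation: x² - 2x - 1 = 0; roots r₁ = 1 + \sqrt{2}, r₂ = 1 - \sqrt{2}.
General: P(n) = A·r₁^n + B·r₂^n. Solving with P(0)=0, P(1)=1 gives A = \frac{\sqrt{2}}{4}, B = - \frac{\sqrt{2}}{4}.
So P(n) = \frac{\sqrt{2} \left(- \left(1 - \sqrt{2}\right)^{n} + \left(1 + \sqrt{2}\right)^{n}\right)}{4}.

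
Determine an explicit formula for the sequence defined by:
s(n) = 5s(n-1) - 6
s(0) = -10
First-order linear non-homogeneous.
Homogeneous solution: s_h(n) = A·(5)^n.
Try constant particular solution s_p = K: K = 5K - 6 ⇒ K = \frac{3}{2}.
General: s(n) = A·(5)^n + \frac{3}{2}.
Apply s(0) = -10: A + \frac{3}{2} = -10 ⇒ A = - \frac{23}{2}.
So s(n) = \frac{3}{2} - \frac{23 \cdot 5^{n}}{2}.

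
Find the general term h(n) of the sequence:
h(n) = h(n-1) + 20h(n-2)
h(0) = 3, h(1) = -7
Characteristic equation: x² - x - 20 = 0, which factors as (x - (5))(x - (-4)) = 0.
Roots r₁ = 5, r₂ = -4 (distinct).
General solution: h(n) = A·(5)^n + B·(-4)^n.
From h(0) = 3: A + B = 3.
From h(1) = -7: 5A - 4B = -7.
Solving: A = \frac{5}{9}, B = \frac{22}{9}.
So h(n) = \frac{22 \left(-4\right)^{n}}{9} + \frac{5 \cdot 5^{n}}{9}.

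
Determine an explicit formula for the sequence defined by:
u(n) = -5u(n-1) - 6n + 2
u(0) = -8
First-order linear with linear forcing.
Homogeneous solution: u_h(n) = A·(-5)^n.
Try particular u_p(n) = pn + q. Substituting:
  pn + q = -5(p(n-1) + q) - 6n + 2.
Matching the n-coefficient: p = -5p - 6 ⇒ p = -1.
Matching constants: q = 5p - 5q + 2 ⇒ q = - \frac{1}{2}.
General: u(n) = A·(-5)^n - n - \frac{1}{2}.
Apply u(0) = -8: A - \frac{1}{2} = -8 ⇒ A = - \frac{15}{2}.
So u(n) = - \frac{15 \left(-5\right)^{n}}{2} - n - \frac{1}{2}.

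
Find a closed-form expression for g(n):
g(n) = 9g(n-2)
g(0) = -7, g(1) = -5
Characteristic equation: x² - 9 = 0, which factors as (x - (3))(x - (-3)) = 0.
Roots r₁ = 3, r₂ = -3 (distinct).
General solution: g(n) = A·(3)^n + B·(-3)^n.
From g(0) = -7: A + B = -7.
From g(1) = -5: 3A - 3B = -5.
Solving: A = - \frac{13}{3}, B = - \frac{8}{3}.
So g(n) = - \frac{8 \left(-3\right)^{n}}{3} - \frac{13 \cdot 3^{n}}{3}.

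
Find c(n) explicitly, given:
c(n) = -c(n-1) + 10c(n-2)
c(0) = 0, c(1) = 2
Characteristic equation: x² + x - 10 = 0.
Discriminant Δ = (-1)² + 4·(10) = 41.
Roots r₁,₂ = (-1 ± √41)/2, so r₁ = - \frac{1}{2} + \frac{\sqrt{41}}{2}, r₂ = - \frac{\sqrt{41}}{2} - \frac{1}{2}.
General solution: c(n) = A·r₁^n + B·r₂^n.
From the initial conditions, A + B = 0 and r₁A + r₂B = 2.
Since r₁ - r₂ = √41: A = (2 - (0)r₂)/√41 = \frac{2 \sqrt{41}}{41}, and B = 0 - A = - \frac{2 \sqrt{41}}{41}.
So c(n) = \left(\frac{2 \sqrt{41}}{41}\right)\left(- \frac{1}{2} + \frac{\sqrt{41}}{2}\right)^n + \left(- \frac{2 \sqrt{41}}{41}\right)\left(- \frac{\sqrt{41}}{2} - \frac{1}{2}\right)^n.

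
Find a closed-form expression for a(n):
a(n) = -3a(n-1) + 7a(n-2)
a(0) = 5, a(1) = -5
Characteristic equation: x² + 3x - 7 = 0.
Discriminant Δ = (-3)² + 4·(7) = 37.
Roots r₁,₂ = (-3 ± √37)/2, so r₁ = - \frac{3}{2} + \frac{\sqrt{37}}{2}, r₂ = - \frac{\sqrt{37}}{2} - \frac{3}{2}.
General solution: a(n) = A·r₁^n + B·r₂^n.
From the initial conditions, A + B = 5 and r₁A + r₂B = -5.
Since r₁ - r₂ = √37: A = (-5 - (5)r₂)/√37 = \frac{5 \sqrt{37}}{74} + \frac{5}{2}, and B = 5 - A = \frac{5}{2} - \frac{5 \sqrt{37}}{74}.
So a(n) = \left(\frac{5 \sqrt{37}}{74} + \frac{5}{2}\right)\left(- \frac{3}{2} + \frac{\sqrt{37}}{2}\right)^n + \left(\frac{5}{2} - \frac{5 \sqrt{37}}{74}\right)\left(- \frac{\sqrt{37}}{2} - \frac{3}{2}\right)^n.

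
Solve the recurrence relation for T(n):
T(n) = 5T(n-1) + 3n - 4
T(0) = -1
First-order linear with linear forcing.
Homogeneous solution: T_h(n) = A·(5)^n.
Try particular T_p(n) = pn + q. Substituting:
  pn + q = 5(p(n-1) + q) + 3n - 4.
Matching the n-coefficient: p = 5p + 3 ⇒ p = - \frac{3}{4}.
Matching constants: q = -5p + 5q - 4 ⇒ q = \frac{1}{16}.
General: T(n) = A·(5)^n - \frac{3 n}{4} + \frac{1}{16}.
Apply T(0) = -1: A + \frac{1}{16} = -1 ⇒ A = - \frac{17}{16}.
So T(n) = - \frac{17 \cdot 5^{n}}{16} - \frac{3 n}{4} + \frac{1}{16}.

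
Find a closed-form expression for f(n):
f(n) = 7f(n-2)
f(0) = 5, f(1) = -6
Characteristic equation: x² - 7 = 0.
Discriminant Δ = (0)² + 4·(7) = 28.
Roots r₁,₂ = (0 ± √28)/2, so r₁ = \sqrt{7}, r₂ = - \sqrt{7}.
General solution: f(n) = A·r₁^n + B·r₂^n.
From the initial conditions, A + B = 5 and r₁A + r₂B = -6.
Since r₁ - r₂ = √28: A = (-6 - (5)r₂)/√28 = \frac{5}{2} - \frac{3 \sqrt{7}}{7}, and B = 5 - A = \frac{3 \sqrt{7}}{7} + \frac{5}{2}.
So f(n) = \left(\frac{5}{2} - \frac{3 \sqrt{7}}{7}\right)\left(\sqrt{7}\right)^n + \left(\frac{3 \sqrt{7}}{7} + \frac{5}{2}\right)\left(- \sqrt{7}\right)^n.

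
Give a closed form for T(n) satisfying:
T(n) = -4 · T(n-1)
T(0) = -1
Pure geometric recurrence with ratio -4.
By induction T(n) = T(0) · (-4)^n = - \left(-4\right)^{n}.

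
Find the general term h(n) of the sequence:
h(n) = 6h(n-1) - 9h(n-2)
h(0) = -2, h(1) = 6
Characteristic equation: x² - 6x + 9 = 0, which is (x - (3))².
Repeated root r = 3.
General solution: h(n) = (A + Bn)·(3)^n.
From h(0) = -2: A = -2.
From h(1) = 6: (A + B)·(3) = 6 ⇒ B = 4.
So h(n) = \left(4 n - 2\right) \cdot (3)^n.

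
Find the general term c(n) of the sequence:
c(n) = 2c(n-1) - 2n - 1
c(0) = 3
First-order linear with linear forcing.
Homogeneous solution: c_h(n) = A·(2)^n.
Try particular c_p(n) = pn + q. Substituting:
  pn + q = 2(p(n-1) + q) - 2n - 1.
Matching the n-coefficient: p = 2p - 2 ⇒ p = 2.
Matching constants: q = -2p + 2q - 1 ⇒ q = 5.
General: c(n) = A·(2)^n + 2 n + 5.
Apply c(0) = 3: A + 5 = 3 ⇒ A = -2.
So c(n) = - 2 \cdot 2^{n} + 2 n + 5.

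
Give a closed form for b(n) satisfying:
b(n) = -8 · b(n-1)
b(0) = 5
Pure geometric recurrence with ratio -8.
By induction b(n) = b(0) · (-8)^n = 5 \left(-8\right)^{n}.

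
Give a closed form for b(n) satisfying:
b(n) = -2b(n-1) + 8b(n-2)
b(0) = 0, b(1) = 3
Characteristic equation: x² + 2x - 8 = 0, which factors as (x - (-4))(x - (2)) = 0.
Roots r₁ = -4, r₂ = 2 (distinct).
General solution: b(n) = A·(-4)^n + B·(2)^n.
From b(0) = 0: A + B = 0.
From b(1) = 3: -4A + 2B = 3.
Solving: A = - \frac{1}{2}, B = \frac{1}{2}.
So b(n) = - \frac{\left(-4\right)^{n}}{2} + \frac{2^{n}}{2}.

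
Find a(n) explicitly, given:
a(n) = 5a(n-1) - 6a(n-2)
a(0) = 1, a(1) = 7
Characteristic equation: x² - 5x + 6 = 0, which factors as (x - (2))(x - (3)) = 0.
Roots r₁ = 2, r₂ = 3 (distinct).
General solution: a(n) = A·(2)^n + B·(3)^n.
From a(0) = 1: A + B = 1.
From a(1) = 7: 2A + 3B = 7.
Solving: A = -4, B = 5.
So a(n) = - 4 \cdot 2^{n} + 5 \cdot 3^{n}.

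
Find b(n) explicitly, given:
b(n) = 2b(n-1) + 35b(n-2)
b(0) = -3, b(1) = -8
Characteristic equation: x² - 2x - 35 = 0, which factors as (x - (-5))(x - (7)) = 0.
Roots r₁ = -5, r₂ = 7 (distinct).
General solution: b(n) = A·(-5)^n + B·(7)^n.
From b(0) = -3: A + B = -3.
From b(1) = -8: -5A + 7B = -8.
Solving: A = - \frac{13}{12}, B = - \frac{23}{12}.
So b(n) = - \frac{13 \left(-5\right)^{n}}{12} - \frac{23 \cdot 7^{n}}{12}.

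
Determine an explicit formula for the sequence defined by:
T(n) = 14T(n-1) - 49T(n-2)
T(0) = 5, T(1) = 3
Characteristic equation: x² - 14x + 49 = 0, which is (x - (7))².
Repeated root r = 7.
General solution: T(n) = (A + Bn)·(7)^n.
From T(0) = 5: A = 5.
From T(1) = 3: (A + B)·(7) = 3 ⇒ B = - \frac{32}{7}.
So T(n) = \left(5 - \frac{32 n}{7}\right) \cdot (7)^n.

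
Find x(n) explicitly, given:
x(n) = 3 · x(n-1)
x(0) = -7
Pure geometric recurrence with ratio 3.
By induction x(n) = x(0) · (3)^n = - 7 \cdot 3^{n}.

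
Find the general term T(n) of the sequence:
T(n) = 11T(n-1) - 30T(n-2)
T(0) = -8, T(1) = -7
Characteristic equation: x² - 11x + 30 = 0, which factors as (x - (5))(x - (6)) = 0.
Roots r₁ = 5, r₂ = 6 (distinct).
General solution: T(n) = A·(5)^n + B·(6)^n.
From T(0) = -8: A + B = -8.
From T(1) = -7: 5A + 6B = -7.
Solving: A = -41, B = 33.
So T(n) = - 41 \cdot 5^{n} + 33 \cdot 6^{n}.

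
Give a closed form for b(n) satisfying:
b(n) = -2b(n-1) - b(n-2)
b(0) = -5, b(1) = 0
Characteristic equation: x² + 2x + 1 = 0, which is (x - (-1))².
Repeated root r = -1.
General solution: b(n) = (A + Bn)·(-1)^n.
From b(0) = -5: A = -5.
From b(1) = 0: (A + B)·(-1) = 0 ⇒ B = 5.
So b(n) = \left(5 n - 5\right) \cdot (-1)^n.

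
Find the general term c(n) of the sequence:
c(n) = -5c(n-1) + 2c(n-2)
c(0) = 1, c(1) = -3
Characteristic equation: x² + 5x - 2 = 0.
Discriminant Δ = (-5)² + 4·(2) = 33.
Roots r₁,₂ = (-5 ± √33)/2, so r₁ = - \frac{5}{2} + \frac{\sqrt{33}}{2}, r₂ = - \frac{\sqrt{33}}{2} - \frac{5}{2}.
General solution: c(n) = A·r₁^n + B·r₂^n.
From the initial conditions, A + B = 1 and r₁A + r₂B = -3.
Since r₁ - r₂ = √33: A = (-3 - (1)r₂)/√33 = \frac{1}{2} - \frac{\sqrt{33}}{66}, and B = 1 - A = \frac{\sqrt{33}}{66} + \frac{1}{2}.
So c(n) = \left(\frac{1}{2} - \frac{\sqrt{33}}{66}\right)\left(- \frac{5}{2} + \frac{\sqrt{33}}{2}\right)^n + \left(\frac{\sqrt{33}}{66} + \frac{1}{2}\right)\left(- \frac{\sqrt{33}}{2} - \frac{5}{2}\right)^n.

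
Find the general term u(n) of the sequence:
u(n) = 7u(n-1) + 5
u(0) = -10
First-order linear non-homogeneous.
Homogeneous solution: u_h(n) = A·(7)^n.
Try constant particular solution u_p = K: K = 7K + 5 ⇒ K = - \frac{5}{6}.
General: u(n) = A·(7)^n - \frac{5}{6}.
Apply u(0) = -10: A - \frac{5}{6} = -10 ⇒ A = - \frac{55}{6}.
So u(n) = - \frac{55 \cdot 7^{n}}{6} - \frac{5}{6}.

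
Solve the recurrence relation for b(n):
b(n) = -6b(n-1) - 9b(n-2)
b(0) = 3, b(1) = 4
Characteristic equation: x² + 6x + 9 = 0, which is (x - (-3))².
Repeated root r = -3.
General solution: b(n) = (A + Bn)·(-3)^n.
From b(0) = 3: A = 3.
From b(1) = 4: (A + B)·(-3) = 4 ⇒ B = - \frac{13}{3}.
So b(n) = \left(3 - \frac{13 n}{3}\right) \cdot (-3)^n.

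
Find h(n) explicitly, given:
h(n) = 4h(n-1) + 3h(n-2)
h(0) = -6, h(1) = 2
Characteristic equation: x² - 4x - 3 = 0.
Discriminant Δ = (4)² + 4·(3) = 28.
Roots r₁,₂ = (4 ± √28)/2, so r₁ = 2 + \sqrt{7}, r₂ = 2 - \sqrt{7}.
General solution: h(n) = A·r₁^n + B·r₂^n.
From the initial conditions, A + B = -6 and r₁A + r₂B = 2.
Since r₁ - r₂ = √28: A = (2 - (-6)r₂)/√28 = -3 + \sqrt{7}, and B = -6 - A = -3 - \sqrt{7}.
So h(n) = \left(-3 + \sqrt{7}\right)\left(2 + \sqrt{7}\right)^n + \left(-3 - \sqrt{7}\right)\left(2 - \sqrt{7}\right)^n.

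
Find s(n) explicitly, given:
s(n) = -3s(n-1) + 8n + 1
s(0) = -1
First-order linear with linear forcing.
Homogeneous solution: s_h(n) = A·(-3)^n.
Try particular s_p(n) = pn + q. Substituting:
  pn + q = -3(p(n-1) + q) + 8n + 1.
Matching the n-coefficient: p = -3p + 8 ⇒ p = 2.
Matching constants: q = 3p - 3q + 1 ⇒ q = \frac{7}{4}.
General: s(n) = A·(-3)^n + 2 n + \frac{7}{4}.
Apply s(0) = -1: A + \frac{7}{4} = -1 ⇒ A = - \frac{11}{4}.
So s(n) = - \frac{11 \left(-3\right)^{n}}{4} + 2 n + \frac{7}{4}.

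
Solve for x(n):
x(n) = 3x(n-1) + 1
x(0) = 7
First-order linear non-homogeneous.
Homogeneous solution: x_h(n) = A·(3)^n.
Try constant particular solution x_p = K: K = 3K + 1 ⇒ K = - \frac{1}{2}.
General: x(n) = A·(3)^n - \frac{1}{2}.
Apply x(0) = 7: A - \frac{1}{2} = 7 ⇒ A = \frac{15}{2}.
So x(n) = \frac{15 \cdot 3^{n}}{2} - \frac{1}{2}.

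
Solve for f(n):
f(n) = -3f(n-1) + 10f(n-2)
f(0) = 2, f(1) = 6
Characteristic equation: x² + 3x - 10 = 0, which factors as (x - (2))(x - (-5)) = 0.
Roots r₁ = 2, r₂ = -5 (distinct).
General solution: f(n) = A·(2)^n + B·(-5)^n.
From f(0) = 2: A + B = 2.
From f(1) = 6: 2A - 5B = 6.
Solving: A = \frac{16}{7}, B = - \frac{2}{7}.
So f(n) = - \frac{2 \left(-5\right)^{n}}{7} + \frac{16 \cdot 2^{n}}{7}.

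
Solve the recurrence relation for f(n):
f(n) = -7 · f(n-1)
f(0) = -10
Pure geometric recurrence with ratio -7.
By induction f(n) = f(0) · (-7)^n = - 10 \left(-7\right)^{n}.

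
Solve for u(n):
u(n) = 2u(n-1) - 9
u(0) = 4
First-order linear non-homogeneous.
Homogeneous solution: u_h(n) = A·(2)^n.
Try constant particular solution u_p = K: K = 2K - 9 ⇒ K = 9.
General: u(n) = A·(2)^n + 9.
Apply u(0) = 4: A + 9 = 4 ⇒ A = -5.
So u(n) = 9 - 5 \cdot 2^{n}.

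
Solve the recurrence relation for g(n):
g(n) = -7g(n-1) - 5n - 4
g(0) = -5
First-order linear with linear forcing.
Homogeneous solution: g_h(n) = A·(-7)^n.
Try particular g_p(n) = pn + q. Substituting:
  pn + q = -7(p(n-1) + q) - 5n - 4.
Matching the n-coefficient: p = -7p - 5 ⇒ p = - \frac{5}{8}.
Matching constants: q = 7p - 7q - 4 ⇒ q = - \frac{67}{64}.
General: g(n) = A·(-7)^n - \frac{5 n}{8} - \frac{67}{64}.
Apply g(0) = -5: A - \frac{67}{64} = -5 ⇒ A = - \frac{253}{64}.
So g(n) = - \frac{253 \left(-7\right)^{n}}{64} - \frac{5 n}{8} - \frac{67}{64}.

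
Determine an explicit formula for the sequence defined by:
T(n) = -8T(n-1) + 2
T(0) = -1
First-order linear non-homogeneous.
Homogeneous solution: T_h(n) = A·(-8)^n.
Try constant particular solution T_p = K: K = -8K + 2 ⇒ K = \frac{2}{9}.
General: T(n) = A·(-8)^n + \frac{2}{9}.
Apply T(0) = -1: A + \frac{2}{9} = -1 ⇒ A = - \frac{11}{9}.
So T(n) = \frac{2}{9} - \frac{11 \left(-8\right)^{n}}{9}.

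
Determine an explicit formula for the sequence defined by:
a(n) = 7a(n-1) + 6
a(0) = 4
First-order linear non-homogeneous.
Homogeneous solution: a_h(n) = A·(7)^n.
Try constant particular solution a_p = K: K = 7K + 6 ⇒ K = -1.
General: a(n) = A·(7)^n - 1.
Apply a(0) = 4: A - 1 = 4 ⇒ A = 5.
So a(n) = 5 \cdot 7^{n} - 1.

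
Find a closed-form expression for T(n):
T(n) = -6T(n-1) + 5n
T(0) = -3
First-order linear with linear forcing.
Homogeneous solution: T_h(n) = A·(-6)^n.
Try particular T_p(n) = pn + q. Substituting:
  pn + q = -6(p(n-1) + q) + 5n.
Matching the n-coefficient: p = -6p + 5 ⇒ p = \frac{5}{7}.
Matching constants: q = 6p - 6q ⇒ q = \frac{30}{49}.
General: T(n) = A·(-6)^n + \frac{5 n}{7} + \frac{30}{49}.
Apply T(0) = -3: A + \frac{30}{49} = -3 ⇒ A = - \frac{177}{49}.
So T(n) = - \frac{177 \left(-6\right)^{n}}{49} + \frac{5 n}{7} + \frac{30}{49}.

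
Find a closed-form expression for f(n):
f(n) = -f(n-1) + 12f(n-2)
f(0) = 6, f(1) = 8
Characteristic equation: x² + x - 12 = 0, which factors as (x - (-4))(x - (3)) = 0.
Roots r₁ = -4, r₂ = 3 (distinct).
General solution: f(n) = A·(-4)^n + B·(3)^n.
From f(0) = 6: A + B = 6.
From f(1) = 8: -4A + 3B = 8.
Solving: A = \frac{10}{7}, B = \frac{32}{7}.
So f(n) = \frac{10 \left(-4\right)^{n}}{7} + \frac{32 \cdot 3^{n}}{7}.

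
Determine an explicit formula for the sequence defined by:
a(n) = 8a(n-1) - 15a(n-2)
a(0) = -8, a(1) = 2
Characteristic equation: x² - 8x + 15 = 0, which factors as (x - (5))(x - (3)) = 0.
Roots r₁ = 5, r₂ = 3 (distinct).
General solution: a(n) = A·(5)^n + B·(3)^n.
From a(0) = -8: A + B = -8.
From a(1) = 2: 5A + 3B = 2.
Solving: A = 13, B = -21.
So a(n) = - 21 \cdot 3^{n} + 13 \cdot 5^{n}.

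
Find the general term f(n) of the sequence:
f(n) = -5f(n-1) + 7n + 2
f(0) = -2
First-order linear with linear forcing.
Homogeneous solution: f_h(n) = A·(-5)^n.
Try particular f_p(n) = pn + q. Substituting:
  pn + q = -5(p(n-1) + q) + 7n + 2.
Matching the n-coefficient: p = -5p + 7 ⇒ p = \frac{7}{6}.
Matching constants: q = 5p - 5q + 2 ⇒ q = \frac{47}{36}.
General: f(n) = A·(-5)^n + \frac{7 n}{6} + \frac{47}{36}.
Apply f(0) = -2: A + \frac{47}{36} = -2 ⇒ A = - \frac{119}{36}.
So f(n) = - \frac{119 \left(-5\right)^{n}}{36} + \frac{7 n}{6} + \frac{47}{36}.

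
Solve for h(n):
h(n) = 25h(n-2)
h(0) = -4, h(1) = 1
Characteristic equation: x² - 25 = 0, which factors as (x - (-5))(x - (5)) = 0.
Roots r₁ = -5, r₂ = 5 (distinct).
General solution: h(n) = A·(-5)^n + B·(5)^n.
From h(0) = -4: A + B = -4.
From h(1) = 1: -5A + 5B = 1.
Solving: A = - \frac{21}{10}, B = - \frac{19}{10}.
So h(n) = - \frac{21 \left(-5\right)^{n}}{10} - \frac{19 \cdot 5^{n}}{10}.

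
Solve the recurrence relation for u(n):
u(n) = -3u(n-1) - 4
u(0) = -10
First-order linear non-homogeneous.
Homogeneous solution: u_h(n) = A·(-3)^n.
Try constant particular solution u_p = K: K = -3K - 4 ⇒ K = -1.
General: u(n) = A·(-3)^n - 1.
Apply u(0) = -10: A - 1 = -10 ⇒ A = -9.
So u(n) = - 9 \left(-3\right)^{n} - 1.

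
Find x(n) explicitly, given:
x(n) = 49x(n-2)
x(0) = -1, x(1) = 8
Characteristic equation: x² - 49 = 0, which factors as (x - (7))(x - (-7)) = 0.
Roots r₁ = 7, r₂ = -7 (distinct).
General solution: x(n) = A·(7)^n + B·(-7)^n.
From x(0) = -1: A + B = -1.
From x(1) = 8: 7A - 7B = 8.
Solving: A = \frac{1}{14}, B = - \frac{15}{14}.
So x(n) = - \frac{15 \left(-7\right)^{n}}{14} + \frac{7^{n}}{14}.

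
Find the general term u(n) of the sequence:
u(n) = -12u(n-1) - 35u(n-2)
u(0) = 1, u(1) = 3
Characteristic equation: x² + 12x + 35 = 0, which factors as (x - (-7))(x - (-5)) = 0.
Roots r₁ = -7, r₂ = -5 (distinct).
General solution: u(n) = A·(-7)^n + B·(-5)^n.
From u(0) = 1: A + B = 1.
From u(1) = 3: -7A - 5B = 3.
Solving: A = -4, B = 5.
So u(n) = 5 \left(-5\right)^{n} - 4 \left(-7\right)^{n}.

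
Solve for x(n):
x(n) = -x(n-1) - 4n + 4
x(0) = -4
First-order linear with linear forcing.
Homogeneous solution: x_h(n) = A·(-1)^n.
Try particular x_p(n) = pn + q. Substituting:
  pn + q = -(p(n-1) + q) - 4n + 4.
Matching the n-coefficient: p = -p - 4 ⇒ p = -2.
Matching constants: q = p - q + 4 ⇒ q = 1.
General: x(n) = A·(-1)^n - 2 n + 1.
Apply x(0) = -4: A + 1 = -4 ⇒ A = -5.
So x(n) = - 5 \left(-1\right)^{n} - 2 n + 1.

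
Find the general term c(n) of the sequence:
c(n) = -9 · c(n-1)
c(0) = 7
Pure geometric recurrence with ratio -9.
By induction c(n) = c(0) · (-9)^n = 7 \left(-9\right)^{n}.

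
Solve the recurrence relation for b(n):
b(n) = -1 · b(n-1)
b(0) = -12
Pure geometric recurrence with ratio -1.
By induction b(n) = b(0) · (-1)^n = - 12 \left(-1\right)^{n}.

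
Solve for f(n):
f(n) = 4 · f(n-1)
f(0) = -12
Pure geometric recurrence with ratio 4.
By induction f(n) = f(0) · (4)^n = - 12 \cdot 4^{n}.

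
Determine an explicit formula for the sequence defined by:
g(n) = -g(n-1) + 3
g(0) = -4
First-order linear non-homogeneous.
Homogeneous solution: g_h(n) = A·(-1)^n.
Try constant particular solution g_p = K: K = -K + 3 ⇒ K = \frac{3}{2}.
General: g(n) = A·(-1)^n + \frac{3}{2}.
Apply g(0) = -4: A + \frac{3}{2} = -4 ⇒ A = - \frac{11}{2}.
So g(n) = \frac{3}{2} - \frac{11 \left(-1\right)^{n}}{2}.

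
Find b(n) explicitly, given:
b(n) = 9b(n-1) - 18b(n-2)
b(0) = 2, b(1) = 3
Characteristic equation: x² - 9x + 18 = 0, which factors as (x - (3))(x - (6)) = 0.
Roots r₁ = 3, r₂ = 6 (distinct).
General solution: b(n) = A·(3)^n + B·(6)^n.
From b(0) = 2: A + B = 2.
From b(1) = 3: 3A + 6B = 3.
Solving: A = 3, B = -1.
So b(n) = 3 \cdot 3^{n} - 6^{n}.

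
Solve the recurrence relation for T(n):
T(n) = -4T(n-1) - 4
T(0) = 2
First-order linear non-homogeneous.
Homogeneous solution: T_h(n) = A·(-4)^n.
Try constant particular solution T_p = K: K = -4K - 4 ⇒ K = - \frac{4}{5}.
General: T(n) = A·(-4)^n - \frac{4}{5}.
Apply T(0) = 2: A - \frac{4}{5} = 2 ⇒ A = \frac{14}{5}.
So T(n) = \frac{14 \left(-4\right)^{n}}{5} - \frac{4}{5}.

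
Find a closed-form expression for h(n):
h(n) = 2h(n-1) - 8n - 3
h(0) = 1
First-order linear with linear forcing.
Homogeneous solution: h_h(n) = A·(2)^n.
Try particular h_p(n) = pn + q. Substituting:
  pn + q = 2(p(n-1) + q) - 8n - 3.
Matching the n-coefficient: p = 2p - 8 ⇒ p = 8.
Matching constants: q = -2p + 2q - 3 ⇒ q = 19.
General: h(n) = A·(2)^n + 8 n + 19.
Apply h(0) = 1: A + 19 = 1 ⇒ A = -18.
So h(n) = - 18 \cdot 2^{n} + 8 n + 19.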